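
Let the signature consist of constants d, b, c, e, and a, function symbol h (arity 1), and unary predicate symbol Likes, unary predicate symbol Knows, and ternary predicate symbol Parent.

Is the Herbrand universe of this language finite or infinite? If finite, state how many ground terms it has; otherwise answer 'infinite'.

infinite

The signature has at least one function symbol (h, arity 1) and at least one constant (d).
Iterating h gives infinitely many distinct ground terms: d, h(d), h(h(d)), ...
So the Herbrand universe is infinite.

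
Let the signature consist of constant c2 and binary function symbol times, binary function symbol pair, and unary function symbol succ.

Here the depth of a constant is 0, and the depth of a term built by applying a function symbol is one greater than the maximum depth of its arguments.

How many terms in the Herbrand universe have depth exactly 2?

If N_k denotes the number of depth-≤k ground terms, the 1 constant gives N_0 = 1, and each function symbol of arity r contributes N_{k-1}^r new terms at level k: N_k = 1 + N_{k-1}^2 + N_{k-1}^2 + N_{k-1}.
N_0 = 1
N_1 = 1 + 1^2 + 1^2 + 1 = 4
N_2 = 1 + 4^2 + 4^2 + 4 = 37
Terms of depth exactly 2: N_2 − N_1 = 37 − 4 = 33.

33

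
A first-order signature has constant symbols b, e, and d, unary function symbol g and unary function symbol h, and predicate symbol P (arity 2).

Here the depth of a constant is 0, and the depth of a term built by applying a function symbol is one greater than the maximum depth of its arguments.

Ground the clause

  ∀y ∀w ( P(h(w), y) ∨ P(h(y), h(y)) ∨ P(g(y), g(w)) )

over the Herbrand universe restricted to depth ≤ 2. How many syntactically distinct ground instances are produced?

Ground terms of depth ≤ 2:
  Write N_k for the number of ground terms of depth ≤ k. A term of depth ≤ k is either a constant or a function symbol applied to arguments of depth ≤ k−1, so N_k = 3 + N_{k-1} + N_{k-1}.
  N_0 = 3
  N_1 = 3 + 3 + 3 = 9
  N_2 = 3 + 9 + 9 = 21
So there are 21 ground terms available for substitution.
The clause has 2 distinct variables (y, w), each appearing in the body. In the free term algebra distinct substitutions yield syntactically distinct ground instances.
Number of ground instances = 21^2 = 441.

441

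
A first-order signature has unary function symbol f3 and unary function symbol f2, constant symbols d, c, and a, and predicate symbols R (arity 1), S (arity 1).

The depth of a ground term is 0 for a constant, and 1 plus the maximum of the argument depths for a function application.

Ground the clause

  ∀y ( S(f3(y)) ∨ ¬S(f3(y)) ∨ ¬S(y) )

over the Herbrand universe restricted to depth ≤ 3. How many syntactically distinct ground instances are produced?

Ground terms of depth ≤ 3:
  Let N_k count ground terms of depth at most k. Each non-constant term of depth ≤ k is some function symbol applied to depth-≤(k−1) arguments, giving N_k = 3 + N_{k-1} + N_{k-1}.
  N_0 = 3
  N_1 = 3 + 3 + 3 = 9
  N_2 = 3 + 9 + 9 = 21
  N_3 = 3 + 21 + 21 = 45
So there are 45 ground terms available for substitution.
The variable y ranges independently over the available ground terms, and distinct assignments produce distinct instances.
Number of ground instances = 45.

45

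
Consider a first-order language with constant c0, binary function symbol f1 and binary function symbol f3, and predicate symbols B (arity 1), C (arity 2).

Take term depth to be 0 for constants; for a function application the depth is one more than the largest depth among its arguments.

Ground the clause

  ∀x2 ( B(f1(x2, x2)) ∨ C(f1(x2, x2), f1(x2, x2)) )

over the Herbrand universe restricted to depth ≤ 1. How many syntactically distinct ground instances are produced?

3

Ground terms of depth ≤ 1:
  Let N_k count ground terms of depth at most k. Each non-constant term of depth ≤ k is some function symbol applied to depth-≤(k−1) arguments, giving N_k = 1 + N_{k-1}^2 + N_{k-1}^2.
  N_0 = 1
  N_1 = 1 + 1^2 + 1^2 = 3
So there are 3 ground terms available for substitution.
The variable x2 ranges independently over the available ground terms, and distinct assignments produce distinct instances.
Number of ground instances = 3.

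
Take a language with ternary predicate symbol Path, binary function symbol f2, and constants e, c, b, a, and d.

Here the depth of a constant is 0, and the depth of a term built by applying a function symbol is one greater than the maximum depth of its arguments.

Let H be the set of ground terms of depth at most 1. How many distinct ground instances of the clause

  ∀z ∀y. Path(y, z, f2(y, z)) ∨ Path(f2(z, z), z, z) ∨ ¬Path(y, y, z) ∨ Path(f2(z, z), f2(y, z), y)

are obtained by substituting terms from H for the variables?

Ground terms of depth ≤ 1:
  Write N_k for the number of ground terms of depth ≤ k. A term of depth ≤ k is either a constant or a function symbol applied to arguments of depth ≤ k−1, so N_k = 5 + N_{k-1}^2.
  N_0 = 5
  N_1 = 5 + 5^2 = 30
So there are 30 ground terms available for substitution.
The clause has 2 distinct variables (z, y), each appearing in the body. In the free term algebra distinct substitutions yield syntactically distinct ground instances.
Number of ground instances = 30^2 = 900.

900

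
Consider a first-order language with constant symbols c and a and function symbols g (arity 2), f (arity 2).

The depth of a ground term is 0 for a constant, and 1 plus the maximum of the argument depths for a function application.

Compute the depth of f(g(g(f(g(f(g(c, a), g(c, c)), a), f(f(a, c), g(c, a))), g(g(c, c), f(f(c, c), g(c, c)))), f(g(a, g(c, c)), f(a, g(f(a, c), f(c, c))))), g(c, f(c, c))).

depth(g(c, a)) = 1 + max(0, 0) = 1
depth(g(c, c)) = 1 + max(0, 0) = 1
depth(f(g(c, a), g(c, c))) = 1 + max(1, 1) = 2
depth(g(f(g(c, a), g(c, c)), a)) = 1 + max(2, 0) = 3
depth(f(a, c)) = 1 + max(0, 0) = 1
depth(f(f(a, c), g(c, a))) = 1 + max(1, 1) = 2
depth(f(g(f(g(c, a), g(c, c)), a), f(f(a, c), g(c, a)))) = 1 + max(3, 2) = 4
depth(f(c, c)) = 1 + max(0, 0) = 1
depth(f(f(c, c), g(c, c))) = 1 + max(1, 1) = 2
depth(g(g(c, c), f(f(c, c), g(c, c)))) = 1 + max(1, 2) = 3
depth(g(f(g(f(g(c, a), g(c, c)), a), f(f(a, c), g(c, a))), g(g(c, c), f(f(c, c), g(c, c))))) = 1 + max(4, 3) = 5
depth(g(a, g(c, c))) = 1 + max(0, 1) = 2
depth(g(f(a, c), f(c, c))) = 1 + max(1, 1) = 2
depth(f(a, g(f(a, c), f(c, c)))) = 1 + max(0, 2) = 3
depth(f(g(a, g(c, c)), f(a, g(f(a, c), f(c, c))))) = 1 + max(2, 3) = 4
depth(g(g(f(g(f(g(c, a), g(c, c)), a), f(f(a, c), g(c, a))), g(g(c, c), f(f(c, c), g(c, c)))), f(g(a, g(c, c)), f(a, g(f(a, c), f(c, c)))))) = 1 + max(5, 4) = 6
depth(g(c, f(c, c))) = 1 + max(0, 1) = 2
depth(f(g(g(f(g(f(g(c, a), g(c, c)), a), f(f(a, c), g(c, a))), g(g(c, c), f(f(c, c), g(c, c)))), f(g(a, g(c, c)), f(a, g(f(a, c), f(c, c))))), g(c, f(c, c)))) = 1 + max(6, 2) = 7

7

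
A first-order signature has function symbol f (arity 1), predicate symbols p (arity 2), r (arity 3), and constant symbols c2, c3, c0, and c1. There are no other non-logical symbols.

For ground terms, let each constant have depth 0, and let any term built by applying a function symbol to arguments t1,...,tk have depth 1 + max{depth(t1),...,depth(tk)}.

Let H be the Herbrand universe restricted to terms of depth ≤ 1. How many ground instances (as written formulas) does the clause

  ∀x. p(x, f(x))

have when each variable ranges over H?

Ground terms of depth ≤ 1:
  Let N_k = |{terms of depth ≤ k}|. Then N_0 = 4 and N_k = 4 + N_{k-1} for k ≥ 1 (one summand per function symbol, arity giving the exponent).
  N_0 = 4
  N_1 = 4 + 4 = 8
So there are 8 ground terms available for substitution.
The body mentions the single quantified variable x; since ground terms form a free algebra, no two substitutions collapse to the same formula.
Number of ground instances = 8.

8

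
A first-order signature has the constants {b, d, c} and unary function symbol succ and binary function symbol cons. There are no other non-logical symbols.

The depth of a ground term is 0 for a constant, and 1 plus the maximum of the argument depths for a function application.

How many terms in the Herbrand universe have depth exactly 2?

Write N_k for the number of ground terms of depth ≤ k. A term of depth ≤ k is either a constant or a function symbol applied to arguments of depth ≤ k−1, so N_k = 3 + N_{k-1} + N_{k-1}^2.
N_0 = 3
N_1 = 3 + 3 + 3^2 = 15
N_2 = 3 + 15 + 15^2 = 243
Terms of depth exactly 2: N_2 − N_1 = 243 − 15 = 228.

228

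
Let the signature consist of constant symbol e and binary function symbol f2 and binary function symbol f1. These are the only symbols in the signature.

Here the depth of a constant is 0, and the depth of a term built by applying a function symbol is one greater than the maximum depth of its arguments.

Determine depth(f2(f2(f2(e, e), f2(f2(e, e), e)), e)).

depth(f2(e, e)) = 1 + max(0, 0) = 1
depth(f2(f2(e, e), e)) = 1 + max(1, 0) = 2
depth(f2(f2(e, e), f2(f2(e, e), e))) = 1 + max(1, 2) = 3
depth(f2(f2(f2(e, e), f2(f2(e, e), e)), e)) = 1 + max(3, 0) = 4

4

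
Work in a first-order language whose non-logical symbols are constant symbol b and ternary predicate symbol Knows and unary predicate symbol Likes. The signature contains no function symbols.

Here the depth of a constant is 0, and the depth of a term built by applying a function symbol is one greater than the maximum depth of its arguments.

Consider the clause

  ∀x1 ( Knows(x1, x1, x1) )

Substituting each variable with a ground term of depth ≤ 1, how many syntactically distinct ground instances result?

1

Ground terms of depth ≤ 1:
  With no function symbols every ground term is a constant, so there is exactly 1 ground term at every depth bound.
  N_0 = 1
  N_1 = 1
So there is exactly 1 ground term available for substitution.
The body mentions the single quantified variable x1; since ground terms form a free algebra, no two substitutions collapse to the same formula.
Number of ground instances = 1.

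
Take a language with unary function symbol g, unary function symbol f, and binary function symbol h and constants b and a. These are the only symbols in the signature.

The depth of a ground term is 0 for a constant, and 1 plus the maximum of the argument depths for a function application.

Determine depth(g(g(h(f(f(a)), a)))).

5

depth(f(a)) = 1 + depth(a) = 1 + 0 = 1
depth(f(f(a))) = 1 + depth(f(a)) = 1 + 1 = 2
depth(h(f(f(a)), a)) = 1 + max(2, 0) = 3
depth(g(h(f(f(a)), a))) = 1 + depth(h(f(f(a)), a)) = 1 + 3 = 4
depth(g(g(h(f(f(a)), a)))) = 1 + depth(g(h(f(f(a)), a))) = 1 + 4 = 5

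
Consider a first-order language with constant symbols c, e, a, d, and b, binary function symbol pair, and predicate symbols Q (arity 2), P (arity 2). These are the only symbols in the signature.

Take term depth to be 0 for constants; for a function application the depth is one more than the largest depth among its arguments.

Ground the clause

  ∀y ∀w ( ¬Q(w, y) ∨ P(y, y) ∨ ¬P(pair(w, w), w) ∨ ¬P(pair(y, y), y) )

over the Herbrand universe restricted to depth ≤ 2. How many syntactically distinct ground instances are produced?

819025

Ground terms of depth ≤ 2:
  Let N_k count ground terms of depth at most k. Each non-constant term of depth ≤ k is some function symbol applied to depth-≤(k−1) arguments, giving N_k = 5 + N_{k-1}^2.
  N_0 = 5
  N_1 = 5 + 5^2 = 30
  N_2 = 5 + 30^2 = 905
So there are 905 ground terms available for substitution.
The body mentions every one of the 2 quantified variables; since ground terms form a free algebra, no two substitutions collapse to the same formula.
Number of ground instances = 905^2 = 819025.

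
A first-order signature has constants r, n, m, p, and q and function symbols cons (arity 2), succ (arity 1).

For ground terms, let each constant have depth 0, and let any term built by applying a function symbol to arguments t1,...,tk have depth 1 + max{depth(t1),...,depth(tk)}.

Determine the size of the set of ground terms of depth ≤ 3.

Write N_k for the number of ground terms of depth ≤ k. A term of depth ≤ k is either a constant or a function symbol applied to arguments of depth ≤ k−1, so N_k = 5 + N_{k-1}^2 + N_{k-1}.
N_0 = 5
N_1 = 5 + 5^2 + 5 = 35
N_2 = 5 + 35^2 + 35 = 1265
N_3 = 5 + 1265^2 + 1265 = 1601495

1601495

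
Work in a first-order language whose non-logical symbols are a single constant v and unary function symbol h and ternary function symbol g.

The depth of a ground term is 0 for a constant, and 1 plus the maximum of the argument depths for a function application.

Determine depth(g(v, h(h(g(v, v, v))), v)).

4

depth(g(v, v, v)) = 1 + max(0, 0, 0) = 1
depth(h(g(v, v, v))) = 1 + depth(g(v, v, v)) = 1 + 1 = 2
depth(h(h(g(v, v, v)))) = 1 + depth(h(g(v, v, v))) = 1 + 2 = 3
depth(g(v, h(h(g(v, v, v))), v)) = 1 + max(0, 3, 0) = 4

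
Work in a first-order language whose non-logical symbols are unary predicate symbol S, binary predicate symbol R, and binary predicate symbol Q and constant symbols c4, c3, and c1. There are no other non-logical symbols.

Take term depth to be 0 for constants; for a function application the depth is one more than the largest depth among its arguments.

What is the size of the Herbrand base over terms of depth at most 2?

21

First count ground terms of depth ≤ 2.
With no function symbols every ground term is a constant, so there are exactly 3 ground terms at every depth bound.
N_0 = 3
N_1 = 3
N_2 = 3
So |H| = 3.
A ground atom is a predicate applied to a tuple of terms from H, so the count is the sum over predicates of |H|^arity:
  S: 3;  R: 3^2 = 9;  Q: 3^2 = 9
Total ground atoms: 3 + 9 + 9 = 21.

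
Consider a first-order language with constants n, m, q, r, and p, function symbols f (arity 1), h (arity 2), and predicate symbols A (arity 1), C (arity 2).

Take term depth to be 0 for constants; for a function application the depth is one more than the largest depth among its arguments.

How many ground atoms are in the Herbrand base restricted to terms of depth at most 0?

30

First count ground terms of depth ≤ 0.
Let N_k = |{terms of depth ≤ k}|. Then N_0 = 5 and N_k = 5 + N_{k-1} + N_{k-1}^2 for k ≥ 1 (one summand per function symbol, arity giving the exponent).
N_0 = 5
So |H| = 5.
For each predicate symbol, the number of ground atoms is |H| raised to its arity; summing:
  A: 5;  C: 5^2 = 25
Total ground atoms: 5 + 25 = 30.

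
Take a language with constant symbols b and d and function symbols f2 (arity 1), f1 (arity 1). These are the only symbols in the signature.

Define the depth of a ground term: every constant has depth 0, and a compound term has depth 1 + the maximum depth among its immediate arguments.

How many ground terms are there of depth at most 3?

30

Write N_k for the number of ground terms of depth ≤ k. A term of depth ≤ k is either a constant or a function symbol applied to arguments of depth ≤ k−1, so N_k = 2 + N_{k-1} + N_{k-1}.
N_0 = 2
N_1 = 2 + 2 + 2 = 6
N_2 = 2 + 6 + 6 = 14
N_3 = 2 + 14 + 14 = 30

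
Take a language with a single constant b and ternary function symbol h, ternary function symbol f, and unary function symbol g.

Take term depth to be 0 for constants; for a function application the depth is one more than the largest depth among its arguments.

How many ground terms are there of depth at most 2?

133

Let N_k count ground terms of depth at most k. Each non-constant term of depth ≤ k is some function symbol applied to depth-≤(k−1) arguments, giving N_k = 1 + N_{k-1}^3 + N_{k-1}^3 + N_{k-1}.
N_0 = 1
N_1 = 1 + 1^3 + 1^3 + 1 = 4
N_2 = 1 + 4^3 + 4^3 + 4 = 133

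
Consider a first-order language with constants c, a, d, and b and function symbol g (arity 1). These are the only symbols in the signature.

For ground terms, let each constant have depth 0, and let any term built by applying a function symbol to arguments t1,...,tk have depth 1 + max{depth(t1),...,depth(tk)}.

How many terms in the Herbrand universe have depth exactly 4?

Let N_k = |{terms of depth ≤ k}|. Then N_0 = 4 and N_k = 4 + N_{k-1} for k ≥ 1 (one summand per function symbol, arity giving the exponent).
N_0 = 4
N_1 = 4 + 4 = 8
N_2 = 4 + 8 = 12
N_3 = 4 + 12 = 16
N_4 = 4 + 16 = 20
Terms of depth exactly 4: N_4 − N_3 = 20 − 16 = 4.

4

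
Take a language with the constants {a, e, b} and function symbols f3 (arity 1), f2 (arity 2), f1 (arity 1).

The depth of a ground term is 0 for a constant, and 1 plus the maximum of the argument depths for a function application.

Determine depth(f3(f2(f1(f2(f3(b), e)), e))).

5

depth(f3(b)) = 1 + depth(b) = 1 + 0 = 1
depth(f2(f3(b), e)) = 1 + max(1, 0) = 2
depth(f1(f2(f3(b), e))) = 1 + depth(f2(f3(b), e)) = 1 + 2 = 3
depth(f2(f1(f2(f3(b), e)), e)) = 1 + max(3, 0) = 4
depth(f3(f2(f1(f2(f3(b), e)), e))) = 1 + depth(f2(f1(f2(f3(b), e)), e)) = 1 + 4 = 5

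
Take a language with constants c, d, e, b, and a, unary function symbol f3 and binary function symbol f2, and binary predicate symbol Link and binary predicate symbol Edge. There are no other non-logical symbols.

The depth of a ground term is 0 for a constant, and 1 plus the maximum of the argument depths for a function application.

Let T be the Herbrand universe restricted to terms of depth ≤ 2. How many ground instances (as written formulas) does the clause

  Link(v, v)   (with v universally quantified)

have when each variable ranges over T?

1265

Ground terms of depth ≤ 2:
  Let N_k = |{terms of depth ≤ k}|. Then N_0 = 5 and N_k = 5 + N_{k-1} + N_{k-1}^2 for k ≥ 1 (one summand per function symbol, arity giving the exponent).
  N_0 = 5
  N_1 = 5 + 5 + 5^2 = 35
  N_2 = 5 + 35 + 35^2 = 1265
So there are 1265 ground terms available for substitution.
The clause has 1 distinct variable (v), which appears in the body. In the free term algebra distinct substitutions yield syntactically distinct ground instances.
Number of ground instances = 1265.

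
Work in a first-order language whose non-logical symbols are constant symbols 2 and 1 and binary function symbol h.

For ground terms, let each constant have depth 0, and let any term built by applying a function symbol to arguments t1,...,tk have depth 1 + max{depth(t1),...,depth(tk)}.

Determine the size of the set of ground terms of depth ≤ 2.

Let N_k = |{terms of depth ≤ k}|. Then N_0 = 2 and N_k = 2 + N_{k-1}^2 for k ≥ 1 (one summand per function symbol, arity giving the exponent).
N_0 = 2
N_1 = 2 + 2^2 = 6
N_2 = 2 + 6^2 = 38

38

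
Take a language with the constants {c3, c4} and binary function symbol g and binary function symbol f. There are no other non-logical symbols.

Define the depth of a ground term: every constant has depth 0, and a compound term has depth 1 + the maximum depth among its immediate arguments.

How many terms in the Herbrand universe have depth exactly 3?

Let N_k = |{terms of depth ≤ k}|. Then N_0 = 2 and N_k = 2 + N_{k-1}^2 + N_{k-1}^2 for k ≥ 1 (one summand per function symbol, arity giving the exponent).
N_0 = 2
N_1 = 2 + 2^2 + 2^2 = 10
N_2 = 2 + 10^2 + 10^2 = 202
N_3 = 2 + 202^2 + 202^2 = 81610
Terms of depth exactly 3: N_3 − N_2 = 81610 − 202 = 81408.

81408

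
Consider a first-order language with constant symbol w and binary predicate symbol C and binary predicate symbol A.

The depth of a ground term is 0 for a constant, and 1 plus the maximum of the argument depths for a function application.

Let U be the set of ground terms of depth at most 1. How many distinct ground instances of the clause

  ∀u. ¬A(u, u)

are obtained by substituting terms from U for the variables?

1

Ground terms of depth ≤ 1:
  With no function symbols every ground term is a constant, so there is exactly 1 ground term at every depth bound.
  N_0 = 1
  N_1 = 1
  Explicitly: w.
So there is exactly 1 ground term available for substitution.
The body mentions the single quantified variable u; since ground terms form a free algebra, no two substitutions collapse to the same formula.
Number of ground instances = 1.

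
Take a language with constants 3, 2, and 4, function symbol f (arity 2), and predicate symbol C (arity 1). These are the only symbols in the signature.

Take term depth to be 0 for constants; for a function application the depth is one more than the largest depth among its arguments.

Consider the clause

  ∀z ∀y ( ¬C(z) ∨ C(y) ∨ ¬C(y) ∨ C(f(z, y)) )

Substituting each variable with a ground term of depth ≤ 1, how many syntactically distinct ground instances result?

144

Ground terms of depth ≤ 1:
  Write N_k for the number of ground terms of depth ≤ k. A term of depth ≤ k is either a constant or a function symbol applied to arguments of depth ≤ k−1, so N_k = 3 + N_{k-1}^2.
  N_0 = 3
  N_1 = 3 + 3^2 = 12
  Explicitly: 3, 2, 4, f(3, 3), f(3, 2), f(3, 4), f(2, 3), f(2, 2), f(2, 4), f(4, 3), f(4, 2), f(4, 4).
So there are 12 ground terms available for substitution.
There are 2 variables to instantiate (z, y), each occurring in at least one literal, so different choices give different ground instances.
Number of ground instances = 12^2 = 144.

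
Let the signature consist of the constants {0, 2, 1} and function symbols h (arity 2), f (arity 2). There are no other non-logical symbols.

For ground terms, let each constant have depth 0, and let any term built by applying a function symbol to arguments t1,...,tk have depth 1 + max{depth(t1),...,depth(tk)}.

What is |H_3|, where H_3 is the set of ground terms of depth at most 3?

1566453

Let N_k count ground terms of depth at most k. Each non-constant term of depth ≤ k is some function symbol applied to depth-≤(k−1) arguments, giving N_k = 3 + N_{k-1}^2 + N_{k-1}^2.
N_0 = 3
N_1 = 3 + 3^2 + 3^2 = 21
N_2 = 3 + 21^2 + 21^2 = 885
N_3 = 3 + 885^2 + 885^2 = 1566453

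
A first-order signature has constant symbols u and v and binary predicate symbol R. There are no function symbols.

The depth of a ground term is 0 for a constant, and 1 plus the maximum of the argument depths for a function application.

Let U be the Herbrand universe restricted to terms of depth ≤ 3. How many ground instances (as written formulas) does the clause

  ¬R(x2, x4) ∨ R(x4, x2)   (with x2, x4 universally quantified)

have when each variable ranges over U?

Ground terms of depth ≤ 3:
  With no function symbols every ground term is a constant, so there are exactly 2 ground terms at every depth bound.
  N_0 = 2
  N_1 = 2
  N_2 = 2
  N_3 = 2
  Explicitly: u, v.
So there are 2 ground terms available for substitution.
There are 2 variables to instantiate (x2, x4), each occurring in at least one literal, so different choices give different ground instances.
Number of ground instances = 2^2 = 4.

4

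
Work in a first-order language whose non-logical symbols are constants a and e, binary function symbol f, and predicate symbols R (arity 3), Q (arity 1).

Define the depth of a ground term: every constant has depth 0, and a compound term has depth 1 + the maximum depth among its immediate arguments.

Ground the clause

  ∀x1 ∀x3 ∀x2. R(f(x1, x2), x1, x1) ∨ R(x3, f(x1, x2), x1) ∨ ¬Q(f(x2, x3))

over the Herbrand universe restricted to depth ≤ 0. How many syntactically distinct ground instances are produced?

Ground terms of depth ≤ 0:
  Let N_k count ground terms of depth at most k. Each non-constant term of depth ≤ k is some function symbol applied to depth-≤(k−1) arguments, giving N_k = 2 + N_{k-1}^2.
  N_0 = 2
  Explicitly: a, e.
So there are 2 ground terms available for substitution.
Each of x1, x3, x2 ranges independently over the available ground terms, and distinct assignments produce distinct instances.
Number of ground instances = 2^3 = 8.

8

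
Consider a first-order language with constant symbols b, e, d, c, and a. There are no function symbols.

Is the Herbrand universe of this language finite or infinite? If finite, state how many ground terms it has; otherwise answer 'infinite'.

There are no function symbols, so every ground term is one of the 5 constants.
The Herbrand universe is {b, e, d, c, a}, which is finite with 5 elements.

5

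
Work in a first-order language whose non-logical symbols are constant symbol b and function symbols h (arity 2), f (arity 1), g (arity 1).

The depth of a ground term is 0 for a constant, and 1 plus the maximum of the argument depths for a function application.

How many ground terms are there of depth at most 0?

Count level by level. With function symbols h/2, f/1, g/1, the terms of depth ≤ k are the 1 constant together with each function applied to depth-≤(k−1) tuples, so N_k = 1 + N_{k-1}^2 + N_{k-1} + N_{k-1}.
N_0 = 1

1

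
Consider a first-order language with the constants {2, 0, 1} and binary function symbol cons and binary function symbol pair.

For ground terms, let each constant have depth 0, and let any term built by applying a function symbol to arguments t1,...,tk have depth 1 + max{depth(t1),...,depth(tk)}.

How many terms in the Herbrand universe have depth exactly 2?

Let N_k = |{terms of depth ≤ k}|. Then N_0 = 3 and N_k = 3 + N_{k-1}^2 + N_{k-1}^2 for k ≥ 1 (one summand per function symbol, arity giving the exponent).
N_0 = 3
N_1 = 3 + 3^2 + 3^2 = 21
N_2 = 3 + 21^2 + 21^2 = 885
Terms of depth exactly 2: N_2 − N_1 = 885 − 21 = 864.

864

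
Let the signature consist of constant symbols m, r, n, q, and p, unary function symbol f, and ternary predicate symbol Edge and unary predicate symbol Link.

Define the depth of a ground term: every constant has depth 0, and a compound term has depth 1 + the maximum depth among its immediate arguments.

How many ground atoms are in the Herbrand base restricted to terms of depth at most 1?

First count ground terms of depth ≤ 1.
Let N_k = |{terms of depth ≤ k}|. Then N_0 = 5 and N_k = 5 + N_{k-1} for k ≥ 1 (one summand per function symbol, arity giving the exponent).
N_0 = 5
N_1 = 5 + 5 = 10
Explicitly: m, r, n, q, p, f(m), f(r), f(n), f(q), f(p).
So |H| = 10.
Ground atoms are formed by filling each argument slot of a predicate with a term from H, so an r-ary predicate gives |H|^r atoms:
  Edge: 10^3 = 1000;  Link: 10
Total ground atoms: 1000 + 10 = 1010.

1010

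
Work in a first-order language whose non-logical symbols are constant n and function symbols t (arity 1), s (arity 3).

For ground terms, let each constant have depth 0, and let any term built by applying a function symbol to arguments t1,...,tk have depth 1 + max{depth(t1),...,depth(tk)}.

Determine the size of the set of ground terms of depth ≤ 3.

29823

If N_k denotes the number of depth-≤k ground terms, the 1 constant gives N_0 = 1, and each function symbol of arity r contributes N_{k-1}^r new terms at level k: N_k = 1 + N_{k-1} + N_{k-1}^3.
N_0 = 1
N_1 = 1 + 1 + 1^3 = 3
N_2 = 1 + 3 + 3^3 = 31
N_3 = 1 + 31 + 31^3 = 29823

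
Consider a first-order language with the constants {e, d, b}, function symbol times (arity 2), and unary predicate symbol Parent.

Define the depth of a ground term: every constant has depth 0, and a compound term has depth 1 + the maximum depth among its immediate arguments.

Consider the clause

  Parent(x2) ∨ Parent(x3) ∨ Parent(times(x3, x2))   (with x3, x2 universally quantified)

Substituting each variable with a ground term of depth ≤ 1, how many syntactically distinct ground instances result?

144

Ground terms of depth ≤ 1:
  Write N_k for the number of ground terms of depth ≤ k. A term of depth ≤ k is either a constant or a function symbol applied to arguments of depth ≤ k−1, so N_k = 3 + N_{k-1}^2.
  N_0 = 3
  N_1 = 3 + 3^2 = 12
So there are 12 ground terms available for substitution.
The body mentions every one of the 2 quantified variables; since ground terms form a free algebra, no two substitutions collapse to the same formula.
Number of ground instances = 12^2 = 144.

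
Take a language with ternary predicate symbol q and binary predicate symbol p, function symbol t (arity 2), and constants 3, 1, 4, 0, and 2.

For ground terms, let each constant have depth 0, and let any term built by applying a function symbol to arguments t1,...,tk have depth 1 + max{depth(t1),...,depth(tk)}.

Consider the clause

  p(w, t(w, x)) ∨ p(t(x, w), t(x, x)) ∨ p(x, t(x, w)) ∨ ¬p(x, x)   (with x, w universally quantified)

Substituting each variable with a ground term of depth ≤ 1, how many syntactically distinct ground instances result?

Ground terms of depth ≤ 1:
  Write N_k for the number of ground terms of depth ≤ k. A term of depth ≤ k is either a constant or a function symbol applied to arguments of depth ≤ k−1, so N_k = 5 + N_{k-1}^2.
  N_0 = 5
  N_1 = 5 + 5^2 = 30
So there are 30 ground terms available for substitution.
There are 2 variables to instantiate (x, w), each occurring in at least one literal, so different choices give different ground instances.
Number of ground instances = 30^2 = 900.

900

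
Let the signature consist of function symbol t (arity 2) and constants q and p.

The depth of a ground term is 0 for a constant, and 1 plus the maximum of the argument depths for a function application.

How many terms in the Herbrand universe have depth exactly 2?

Let N_k count ground terms of depth at most k. Each non-constant term of depth ≤ k is some function symbol applied to depth-≤(k−1) arguments, giving N_k = 2 + N_{k-1}^2.
N_0 = 2
N_1 = 2 + 2^2 = 6
N_2 = 2 + 6^2 = 38
Terms of depth exactly 2: N_2 − N_1 = 38 − 6 = 32.

32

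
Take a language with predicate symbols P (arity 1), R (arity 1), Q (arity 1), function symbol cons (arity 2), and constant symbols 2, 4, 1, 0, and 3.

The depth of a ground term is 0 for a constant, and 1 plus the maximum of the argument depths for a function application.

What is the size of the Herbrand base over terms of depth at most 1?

90

First count ground terms of depth ≤ 1.
Write N_k for the number of ground terms of depth ≤ k. A term of depth ≤ k is either a constant or a function symbol applied to arguments of depth ≤ k−1, so N_k = 5 + N_{k-1}^2.
N_0 = 5
N_1 = 5 + 5^2 = 30
So |H| = 30.
Each predicate of arity r yields |H|^r ground atoms (one per choice of an r-tuple from H):
  P: 30;  R: 30;  Q: 30
Total ground atoms: 30 + 30 + 30 = 90.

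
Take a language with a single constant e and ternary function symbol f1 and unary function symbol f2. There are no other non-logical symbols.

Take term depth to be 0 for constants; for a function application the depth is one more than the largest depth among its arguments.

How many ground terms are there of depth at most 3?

29823

Let N_k = |{terms of depth ≤ k}|. Then N_0 = 1 and N_k = 1 + N_{k-1}^3 + N_{k-1} for k ≥ 1 (one summand per function symbol, arity giving the exponent).
N_0 = 1
N_1 = 1 + 1^3 + 1 = 3
N_2 = 1 + 3^3 + 3 = 31
N_3 = 1 + 31^3 + 31 = 29823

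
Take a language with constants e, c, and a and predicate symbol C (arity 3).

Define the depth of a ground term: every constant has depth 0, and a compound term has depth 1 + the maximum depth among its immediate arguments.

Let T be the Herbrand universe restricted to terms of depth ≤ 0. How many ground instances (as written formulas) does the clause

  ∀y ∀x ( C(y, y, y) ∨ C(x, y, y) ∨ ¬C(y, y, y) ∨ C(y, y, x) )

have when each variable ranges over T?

Ground terms of depth ≤ 0:
  With no function symbols every ground term is a constant, so there are exactly 3 ground terms at every depth bound.
  N_0 = 3
So there are 3 ground terms available for substitution.
The clause has 2 distinct variables (y, x), each appearing in the body. In the free term algebra distinct substitutions yield syntactically distinct ground instances.
Number of ground instances = 3^2 = 9.

9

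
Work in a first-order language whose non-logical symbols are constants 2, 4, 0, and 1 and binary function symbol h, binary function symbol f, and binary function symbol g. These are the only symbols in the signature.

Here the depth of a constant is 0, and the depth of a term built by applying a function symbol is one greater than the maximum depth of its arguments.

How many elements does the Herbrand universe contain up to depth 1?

Count level by level. With function symbols h/2, f/2, g/2, the terms of depth ≤ k are the 4 constants together with each function applied to depth-≤(k−1) tuples, so N_k = 4 + N_{k-1}^2 + N_{k-1}^2 + N_{k-1}^2.
N_0 = 4
N_1 = 4 + 4^2 + 4^2 + 4^2 = 52

52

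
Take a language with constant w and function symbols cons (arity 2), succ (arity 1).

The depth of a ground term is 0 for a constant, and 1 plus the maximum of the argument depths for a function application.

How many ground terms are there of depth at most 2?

Write N_k for the number of ground terms of depth ≤ k. A term of depth ≤ k is either a constant or a function symbol applied to arguments of depth ≤ k−1, so N_k = 1 + N_{k-1}^2 + N_{k-1}.
N_0 = 1
N_1 = 1 + 1^2 + 1 = 3
N_2 = 1 + 3^2 + 3 = 13

13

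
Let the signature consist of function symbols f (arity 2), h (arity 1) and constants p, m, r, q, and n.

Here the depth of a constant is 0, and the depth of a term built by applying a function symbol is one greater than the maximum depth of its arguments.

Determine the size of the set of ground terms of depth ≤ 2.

1265

Count level by level. With function symbols f/2, h/1, the terms of depth ≤ k are the 5 constants together with each function applied to depth-≤(k−1) tuples, so N_k = 5 + N_{k-1}^2 + N_{k-1}.
N_0 = 5
N_1 = 5 + 5^2 + 5 = 35
N_2 = 5 + 35^2 + 35 = 1265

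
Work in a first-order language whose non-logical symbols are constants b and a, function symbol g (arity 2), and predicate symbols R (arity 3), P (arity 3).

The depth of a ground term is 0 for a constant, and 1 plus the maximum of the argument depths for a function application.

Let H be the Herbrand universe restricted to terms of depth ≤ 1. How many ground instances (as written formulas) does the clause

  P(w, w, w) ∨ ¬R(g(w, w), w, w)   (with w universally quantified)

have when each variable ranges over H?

6

Ground terms of depth ≤ 1:
  Let N_k = |{terms of depth ≤ k}|. Then N_0 = 2 and N_k = 2 + N_{k-1}^2 for k ≥ 1 (one summand per function symbol, arity giving the exponent).
  N_0 = 2
  N_1 = 2 + 2^2 = 6
  Explicitly: b, a, g(b, b), g(b, a), g(a, b), g(a, a).
So there are 6 ground terms available for substitution.
The body mentions the single quantified variable w; since ground terms form a free algebra, no two substitutions collapse to the same formula.
Number of ground instances = 6.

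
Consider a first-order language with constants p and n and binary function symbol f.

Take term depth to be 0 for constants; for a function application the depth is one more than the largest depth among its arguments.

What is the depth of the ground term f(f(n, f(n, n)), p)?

depth(f(n, n)) = 1 + max(0, 0) = 1
depth(f(n, f(n, n))) = 1 + max(0, 1) = 2
depth(f(f(n, f(n, n)), p)) = 1 + max(2, 0) = 3

3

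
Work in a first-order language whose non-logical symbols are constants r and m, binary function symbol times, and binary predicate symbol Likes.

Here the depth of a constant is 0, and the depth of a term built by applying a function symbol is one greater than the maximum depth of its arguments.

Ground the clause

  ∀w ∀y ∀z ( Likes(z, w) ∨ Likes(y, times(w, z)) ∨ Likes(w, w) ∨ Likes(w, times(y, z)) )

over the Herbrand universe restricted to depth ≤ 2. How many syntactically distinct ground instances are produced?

Ground terms of depth ≤ 2:
  Let N_k = |{terms of depth ≤ k}|. Then N_0 = 2 and N_k = 2 + N_{k-1}^2 for k ≥ 1 (one summand per function symbol, arity giving the exponent).
  N_0 = 2
  N_1 = 2 + 2^2 = 6
  N_2 = 2 + 6^2 = 38
So there are 38 ground terms available for substitution.
There are 3 variables to instantiate (w, y, z), each occurring in at least one literal, so different choices give different ground instances.
Number of ground instances = 38^3 = 54872.

54872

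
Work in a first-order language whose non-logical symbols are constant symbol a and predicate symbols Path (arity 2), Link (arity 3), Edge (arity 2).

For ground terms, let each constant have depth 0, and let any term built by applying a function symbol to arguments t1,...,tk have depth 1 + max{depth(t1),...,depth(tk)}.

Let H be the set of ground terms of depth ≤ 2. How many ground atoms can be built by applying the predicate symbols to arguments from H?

3

First count ground terms of depth ≤ 2.
With no function symbols every ground term is a constant, so there is exactly 1 ground term at every depth bound.
N_0 = 1
N_1 = 1
N_2 = 1
So |H| = 1.
Each predicate of arity r yields |H|^r ground atoms (one per choice of an r-tuple from H):
  Path: 1^2 = 1;  Link: 1^3 = 1;  Edge: 1^2 = 1
Total ground atoms: 1 + 1 + 1 = 3.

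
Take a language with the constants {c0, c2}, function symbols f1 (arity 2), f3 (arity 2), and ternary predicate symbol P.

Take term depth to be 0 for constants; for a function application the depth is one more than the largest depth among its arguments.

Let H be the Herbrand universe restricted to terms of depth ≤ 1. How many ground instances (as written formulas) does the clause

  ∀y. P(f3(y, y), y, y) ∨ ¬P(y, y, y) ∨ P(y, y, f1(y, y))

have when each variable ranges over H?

Ground terms of depth ≤ 1:
  Let N_k count ground terms of depth at most k. Each non-constant term of depth ≤ k is some function symbol applied to depth-≤(k−1) arguments, giving N_k = 2 + N_{k-1}^2 + N_{k-1}^2.
  N_0 = 2
  N_1 = 2 + 2^2 + 2^2 = 10
  Explicitly: c0, c2, f1(c0, c0), f1(c0, c2), f1(c2, c0), f1(c2, c2), f3(c0, c0), f3(c0, c2), f3(c2, c0), f3(c2, c2).
So there are 10 ground terms available for substitution.
There is 1 variable to instantiate (y),  occurring in at least one literal, so different choices give different ground instances.
Number of ground instances = 10.

10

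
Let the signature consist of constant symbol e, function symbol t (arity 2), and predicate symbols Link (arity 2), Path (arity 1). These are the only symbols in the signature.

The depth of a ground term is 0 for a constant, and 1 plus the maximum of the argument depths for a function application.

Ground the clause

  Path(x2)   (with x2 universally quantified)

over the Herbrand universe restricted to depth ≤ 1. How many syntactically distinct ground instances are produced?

Ground terms of depth ≤ 1:
  Let N_k count ground terms of depth at most k. Each non-constant term of depth ≤ k is some function symbol applied to depth-≤(k−1) arguments, giving N_k = 1 + N_{k-1}^2.
  N_0 = 1
  N_1 = 1 + 1^2 = 2
  Explicitly: e, t(e, e).
So there are 2 ground terms available for substitution.
The body mentions the single quantified variable x2; since ground terms form a free algebra, no two substitutions collapse to the same formula.
Number of ground instances = 2.

2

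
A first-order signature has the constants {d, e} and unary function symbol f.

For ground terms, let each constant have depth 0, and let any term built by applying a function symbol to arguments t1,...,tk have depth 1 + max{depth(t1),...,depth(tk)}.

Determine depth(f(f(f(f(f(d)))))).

5

depth(f(d)) = 1 + depth(d) = 1 + 0 = 1
depth(f(f(d))) = 1 + depth(f(d)) = 1 + 1 = 2
depth(f(f(f(d)))) = 1 + depth(f(f(d))) = 1 + 2 = 3
depth(f(f(f(f(d))))) = 1 + depth(f(f(f(d)))) = 1 + 3 = 4
depth(f(f(f(f(f(d)))))) = 1 + depth(f(f(f(f(d))))) = 1 + 4 = 5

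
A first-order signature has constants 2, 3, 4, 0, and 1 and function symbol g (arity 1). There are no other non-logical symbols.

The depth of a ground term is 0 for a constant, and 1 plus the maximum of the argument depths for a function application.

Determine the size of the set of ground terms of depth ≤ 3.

Let N_k = |{terms of depth ≤ k}|. Then N_0 = 5 and N_k = 5 + N_{k-1} for k ≥ 1 (one summand per function symbol, arity giving the exponent).
N_0 = 5
N_1 = 5 + 5 = 10
N_2 = 5 + 10 = 15
N_3 = 5 + 15 = 20

20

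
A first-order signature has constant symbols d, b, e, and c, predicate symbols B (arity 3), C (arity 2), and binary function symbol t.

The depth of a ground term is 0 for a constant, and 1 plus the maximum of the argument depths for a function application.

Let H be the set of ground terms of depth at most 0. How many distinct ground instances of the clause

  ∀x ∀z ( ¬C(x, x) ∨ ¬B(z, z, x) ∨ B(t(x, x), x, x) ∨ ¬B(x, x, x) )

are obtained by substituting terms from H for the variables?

Ground terms of depth ≤ 0:
  Count level by level. With function symbols t/2, the terms of depth ≤ k are the 4 constants together with each function applied to depth-≤(k−1) tuples, so N_k = 4 + N_{k-1}^2.
  N_0 = 4
  Explicitly: d, b, e, c.
So there are 4 ground terms available for substitution.
The clause has 2 distinct variables (x, z), each appearing in the body. In the free term algebra distinct substitutions yield syntactically distinct ground instances.
Number of ground instances = 4^2 = 16.

16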